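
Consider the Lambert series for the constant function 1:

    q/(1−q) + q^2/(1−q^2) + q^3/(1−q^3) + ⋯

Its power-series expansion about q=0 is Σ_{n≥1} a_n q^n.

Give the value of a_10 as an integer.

d|10:{10,5,2,1}  Σf=1+1+1+1=4

a_10 = 4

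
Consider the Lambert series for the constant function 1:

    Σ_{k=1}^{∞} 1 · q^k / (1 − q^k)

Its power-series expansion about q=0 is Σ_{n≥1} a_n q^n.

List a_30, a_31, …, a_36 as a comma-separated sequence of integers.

8, 2, 6, 4, 4, 4, 9

n=30: 30·1 15·2 10·3 6·5 5·6 3·10 2·15 1·30  f→[1+1+1+1+1+1+1+1]=8
d|31:{1,31}  Σf=1+1=2
[q^32] f(1)=1,f(2)=1,f(4)=1,f(8)=1,f(16)=1,f(32)=1 ⇒ 6
q^33  k|33↦f(k): 1:1 3:1 11:1 33:1  a_33=4
[q^34] f(1)=1,f(2)=1,f(17)=1,f(34)=1 ⇒ 4
q^35  k|35↦f(k): 35:1 7:1 5:1 1:1  a_35=4
d|36:{36,18,12,9,6,4,3,2,1}  Σf=1+1+1+1+1+1+1+1+1=9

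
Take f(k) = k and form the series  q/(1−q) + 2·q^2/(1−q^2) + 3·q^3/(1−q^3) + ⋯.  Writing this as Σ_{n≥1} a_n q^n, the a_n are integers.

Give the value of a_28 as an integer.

d|28:{1,2,4,7,14,28}  Σf=1+2+4+7+14+28=56

a_28 = 56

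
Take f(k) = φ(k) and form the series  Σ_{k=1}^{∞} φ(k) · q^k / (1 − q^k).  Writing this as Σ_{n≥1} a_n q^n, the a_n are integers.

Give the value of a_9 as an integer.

n=9: 1·9 3·3 9·1  φ→[1+2+6]=9

a_9 = 9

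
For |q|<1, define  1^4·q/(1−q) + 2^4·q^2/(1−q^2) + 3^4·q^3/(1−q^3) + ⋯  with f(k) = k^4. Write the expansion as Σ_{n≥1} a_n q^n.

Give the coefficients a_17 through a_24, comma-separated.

n=17: 17·1 1·17  f→[83521+1]=83522
[q^18] f(18)=104976,f(9)=6561,f(6)=1296,f(3)=81,f(2)=16,f(1)=1 ⇒ 112931
q^19  k|19↦f(k): 19:130321 1:1  a_19=130322
d|20:{1,2,4,5,10,20}  Σf=1+16+256+625+10000+160000=170898
d|21:{1,3,7,21}  Σf=1+81+2401+194481=196964
d|22:{22,11,2,1}  Σf=234256+14641+16+1=248914
n=23: 1·23 23·1  f→[1+279841]=279842
n=24: 1·24 2·12 3·8 4·6 6·4 8·3 12·2 24·1  f→[1+16+81+256+1296+4096+20736+331776]=358258

83522, 112931, 130322, 170898, 196964, 248914, 279842, 358258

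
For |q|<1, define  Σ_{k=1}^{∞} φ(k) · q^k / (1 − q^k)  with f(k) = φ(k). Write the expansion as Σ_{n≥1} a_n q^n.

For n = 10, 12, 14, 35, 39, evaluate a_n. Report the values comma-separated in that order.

n=10: 1·10 2·5 5·2 10·1  φ→[1+1+4+4]=10
n=12: 1·12 2·6 3·4 4·3 6·2 12·1  φ→[1+1+2+2+2+4]=12
d|14:{1,2,7,14}  Σφ=1+1+6+6=14
q^35  k|35↦φ(k): 35:24 7:6 5:4 1:1  a_35=35
q^39  k|39↦φ(k): 39:24 13:12 3:2 1:1  a_39=39

10, 12, 14, 35, 39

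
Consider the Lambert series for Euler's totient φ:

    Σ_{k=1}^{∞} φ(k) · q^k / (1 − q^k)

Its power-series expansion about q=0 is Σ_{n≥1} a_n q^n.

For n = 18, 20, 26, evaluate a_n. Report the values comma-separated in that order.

q^18  k|18↦φ(k): 18:6 9:6 6:2 3:2 2:1 1:1  a_18=18
[q^20] φ(20)=8,φ(10)=4,φ(5)=4,φ(4)=2,φ(2)=1,φ(1)=1 ⇒ 20
[q^26] φ(26)=12,φ(13)=12,φ(2)=1,φ(1)=1 ⇒ 26

18, 20, 26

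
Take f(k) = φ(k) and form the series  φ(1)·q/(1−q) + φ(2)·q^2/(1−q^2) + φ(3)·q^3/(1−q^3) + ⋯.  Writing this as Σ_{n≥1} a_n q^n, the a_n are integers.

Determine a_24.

d|24:{1,2,3,4,6,8,12,24}  Σφ=1+1+2+2+2+4+4+8=24

a_24 = 24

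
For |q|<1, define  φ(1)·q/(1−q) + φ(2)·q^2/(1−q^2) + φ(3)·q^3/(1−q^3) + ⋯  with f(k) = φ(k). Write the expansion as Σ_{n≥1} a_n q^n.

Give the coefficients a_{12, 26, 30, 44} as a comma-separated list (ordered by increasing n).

n=12: 1·12 2·6 3·4 4·3 6·2 12·1  φ→[1+1+2+2+2+4]=12
d|26:{26,13,2,1}  Σφ=12+12+1+1=26
n=30: 1·30 2·15 3·10 5·6 6·5 10·3 15·2 30·1  φ→[1+1+2+4+2+4+8+8]=30
d|44:{44,22,11,4,2,1}  Σφ=20+10+10+2+1+1=44

12, 26, 30, 44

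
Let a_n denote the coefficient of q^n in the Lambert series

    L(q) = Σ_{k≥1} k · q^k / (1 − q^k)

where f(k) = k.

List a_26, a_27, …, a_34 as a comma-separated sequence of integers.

42, 40, 56, 30, 72, 32, 63, 48, 54

n=26: 1·26 2·13 13·2 26·1  f→[1+2+13+26]=42
q^27  k|27↦f(k): 1:1 3:3 9:9 27:27  a_27=40
[q^28] f(28)=28,f(14)=14,f(7)=7,f(4)=4,f(2)=2,f(1)=1 ⇒ 56
q^29  k|29↦f(k): 29:29 1:1  a_29=30
[q^30] f(30)=30,f(15)=15,f(10)=10,f(6)=6,f(5)=5,f(3)=3,f(2)=2,f(1)=1 ⇒ 72
d|31:{1,31}  Σf=1+31=32
n=32: 32·1 16·2 8·4 4·8 2·16 1·32  f→[32+16+8+4+2+1]=63
q^33  k|33↦f(k): 1:1 3:3 11:11 33:33  a_33=48
d|34:{34,17,2,1}  Σf=34+17+2+1=54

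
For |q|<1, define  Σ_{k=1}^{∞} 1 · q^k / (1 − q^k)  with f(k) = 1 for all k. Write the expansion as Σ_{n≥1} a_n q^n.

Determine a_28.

d|28:{1,2,4,7,14,28}  Σf=1+1+1+1+1+1=6

a_28 = 6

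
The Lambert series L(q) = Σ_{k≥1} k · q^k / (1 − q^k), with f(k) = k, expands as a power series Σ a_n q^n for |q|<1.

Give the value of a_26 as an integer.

a_26 = 42

d|26:{1,2,13,26}  Σf=1+2+13+26=42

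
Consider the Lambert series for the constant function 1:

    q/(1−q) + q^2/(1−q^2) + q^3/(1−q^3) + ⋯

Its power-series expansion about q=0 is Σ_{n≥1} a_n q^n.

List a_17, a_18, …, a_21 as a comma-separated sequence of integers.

2, 6, 2, 6, 4

q^17  k|17↦f(k): 17:1 1:1  a_17=2
n=18: 18·1 9·2 6·3 3·6 2·9 1·18  f→[1+1+1+1+1+1]=6
q^19  k|19↦f(k): 1:1 19:1  a_19=2
[q^20] f(1)=1,f(2)=1,f(4)=1,f(5)=1,f(10)=1,f(20)=1 ⇒ 6
n=21: 21·1 7·3 3·7 1·21  f→[1+1+1+1]=4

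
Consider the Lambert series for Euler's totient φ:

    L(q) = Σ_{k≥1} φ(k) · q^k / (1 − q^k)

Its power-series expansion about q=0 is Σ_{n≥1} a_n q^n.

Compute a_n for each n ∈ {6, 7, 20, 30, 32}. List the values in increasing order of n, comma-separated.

q^6  k|6↦φ(k): 1:1 2:1 3:2 6:2  a_6=6
d|7:{1,7}  Σφ=1+6=7
q^20  k|20↦φ(k): 20:8 10:4 5:4 4:2 2:1 1:1  a_20=20
q^30  k|30↦φ(k): 30:8 15:8 10:4 6:2 5:4 3:2 2:1 1:1  a_30=30
d|32:{32,16,8,4,2,1}  Σφ=16+8+4+2+1+1=32

6, 7, 20, 30, 32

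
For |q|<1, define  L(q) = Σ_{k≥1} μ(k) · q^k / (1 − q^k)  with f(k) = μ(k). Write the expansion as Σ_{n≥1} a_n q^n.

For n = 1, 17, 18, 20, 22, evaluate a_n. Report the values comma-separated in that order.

1, 0, 0, 0, 0

q^1  k|1↦μ(k): 1:1  a_1=1
d|17:{1,17}  Σμ=1+(-1)=0
n=18: 18·1 9·2 6·3 3·6 2·9 1·18  μ→[0+0+1+(-1)+(-1)+1]=0
n=20: 20·1 10·2 5·4 4·5 2·10 1·20  μ→[0+1+(-1)+0+(-1)+1]=0
[q^22] μ(22)=1,μ(11)=-1,μ(2)=-1,μ(1)=1 ⇒ 0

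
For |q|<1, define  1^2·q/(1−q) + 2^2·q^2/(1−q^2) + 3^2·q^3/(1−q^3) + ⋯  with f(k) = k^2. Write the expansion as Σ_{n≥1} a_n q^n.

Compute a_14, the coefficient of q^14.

[q^14] f(14)=196,f(7)=49,f(2)=4,f(1)=1 ⇒ 250

a_14 = 250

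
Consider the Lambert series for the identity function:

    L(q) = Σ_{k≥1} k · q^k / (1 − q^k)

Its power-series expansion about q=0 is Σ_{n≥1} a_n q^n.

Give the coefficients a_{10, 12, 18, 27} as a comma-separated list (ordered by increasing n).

18, 28, 39, 40

[q^10] f(1)=1,f(2)=2,f(5)=5,f(10)=10 ⇒ 18
n=12: 1·12 2·6 3·4 4·3 6·2 12·1  f→[1+2+3+4+6+12]=28
n=18: 1·18 2·9 3·6 6·3 9·2 18·1  f→[1+2+3+6+9+18]=39
q^27  k|27↦f(k): 1:1 3:3 9:9 27:27  a_27=40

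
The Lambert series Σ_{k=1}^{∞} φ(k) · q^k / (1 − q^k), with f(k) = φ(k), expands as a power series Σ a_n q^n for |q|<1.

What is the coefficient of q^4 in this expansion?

q^4  k|4↦φ(k): 1:1 2:1 4:2  a_4=4

a_4 = 4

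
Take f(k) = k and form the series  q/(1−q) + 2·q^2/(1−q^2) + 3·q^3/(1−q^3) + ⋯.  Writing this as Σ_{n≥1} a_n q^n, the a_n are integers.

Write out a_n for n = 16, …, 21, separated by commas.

31, 18, 39, 20, 42, 32

n=16: 1·16 2·8 4·4 8·2 16·1  f→[1+2+4+8+16]=31
[q^17] f(17)=17,f(1)=1 ⇒ 18
[q^18] f(18)=18,f(9)=9,f(6)=6,f(3)=3,f(2)=2,f(1)=1 ⇒ 39
d|19:{1,19}  Σf=1+19=20
d|20:{20,10,5,4,2,1}  Σf=20+10+5+4+2+1=42
q^21  k|21↦f(k): 1:1 3:3 7:7 21:21  a_21=32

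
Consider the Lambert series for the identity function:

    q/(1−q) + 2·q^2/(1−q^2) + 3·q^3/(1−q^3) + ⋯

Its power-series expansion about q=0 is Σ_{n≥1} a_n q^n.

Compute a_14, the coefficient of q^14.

a_14 = 24

q^14  k|14↦f(k): 1:1 2:2 7:7 14:14  a_14=24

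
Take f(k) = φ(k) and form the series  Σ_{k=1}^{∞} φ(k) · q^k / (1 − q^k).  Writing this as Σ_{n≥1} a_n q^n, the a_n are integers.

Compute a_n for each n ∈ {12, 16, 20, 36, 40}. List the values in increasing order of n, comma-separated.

d|12:{1,2,3,4,6,12}  Σφ=1+1+2+2+2+4=12
[q^16] φ(1)=1,φ(2)=1,φ(4)=2,φ(8)=4,φ(16)=8 ⇒ 16
[q^20] φ(1)=1,φ(2)=1,φ(4)=2,φ(5)=4,φ(10)=4,φ(20)=8 ⇒ 20
[q^36] φ(36)=12,φ(18)=6,φ(12)=4,φ(9)=6,φ(6)=2,φ(4)=2,φ(3)=2,φ(2)=1,φ(1)=1 ⇒ 36
d|40:{1,2,4,5,8,10,20,40}  Σφ=1+1+2+4+4+4+8+16=40

12, 16, 20, 36, 40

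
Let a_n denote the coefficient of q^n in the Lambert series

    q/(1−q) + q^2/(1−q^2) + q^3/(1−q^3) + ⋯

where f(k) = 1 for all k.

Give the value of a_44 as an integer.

d|44:{1,2,4,11,22,44}  Σf=1+1+1+1+1+1=6

a_44 = 6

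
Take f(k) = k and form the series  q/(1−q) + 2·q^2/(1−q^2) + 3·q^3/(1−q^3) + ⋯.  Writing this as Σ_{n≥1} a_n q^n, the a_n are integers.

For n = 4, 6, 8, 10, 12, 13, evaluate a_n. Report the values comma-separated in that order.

7, 12, 15, 18, 28, 14

d|4:{1,2,4}  Σf=1+2+4=7
d|6:{6,3,2,1}  Σf=6+3+2+1=12
d|8:{1,2,4,8}  Σf=1+2+4+8=15
d|10:{10,5,2,1}  Σf=10+5+2+1=18
q^12  k|12↦f(k): 1:1 2:2 3:3 4:4 6:6 12:12  a_12=28
q^13  k|13↦f(k): 13:13 1:1  a_13=14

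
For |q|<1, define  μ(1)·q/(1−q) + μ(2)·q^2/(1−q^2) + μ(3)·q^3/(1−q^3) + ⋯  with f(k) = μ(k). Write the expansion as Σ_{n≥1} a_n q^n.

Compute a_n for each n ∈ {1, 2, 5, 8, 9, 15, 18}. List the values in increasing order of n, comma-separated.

[q^1] μ(1)=1 ⇒ 1
q^2  k|2↦μ(k): 2:-1 1:1  a_2=0
d|5:{1,5}  Σμ=1+(-1)=0
[q^8] μ(8)=0,μ(4)=0,μ(2)=-1,μ(1)=1 ⇒ 0
[q^9] μ(9)=0,μ(3)=-1,μ(1)=1 ⇒ 0
d|15:{1,3,5,15}  Σμ=1+(-1)+(-1)+1=0
n=18: 1·18 2·9 3·6 6·3 9·2 18·1  μ→[1+(-1)+(-1)+1+0+0]=0

1, 0, 0, 0, 0, 0, 0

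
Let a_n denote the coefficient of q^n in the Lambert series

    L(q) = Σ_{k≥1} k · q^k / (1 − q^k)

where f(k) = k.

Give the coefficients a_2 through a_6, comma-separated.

n=2: 2·1 1·2  f→[2+1]=3
n=3: 1·3 3·1  f→[1+3]=4
d|4:{1,2,4}  Σf=1+2+4=7
q^5  k|5↦f(k): 1:1 5:5  a_5=6
q^6  k|6↦f(k): 6:6 3:3 2:2 1:1  a_6=12

3, 4, 7, 6, 12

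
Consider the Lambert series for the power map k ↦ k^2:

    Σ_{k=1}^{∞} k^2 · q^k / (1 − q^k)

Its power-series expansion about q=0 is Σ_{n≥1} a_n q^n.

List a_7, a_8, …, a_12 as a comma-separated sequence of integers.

q^7  k|7↦f(k): 7:49 1:1  a_7=50
n=8: 8·1 4·2 2·4 1·8  f→[64+16+4+1]=85
d|9:{1,3,9}  Σf=1+9+81=91
d|10:{10,5,2,1}  Σf=100+25+4+1=130
q^11  k|11↦f(k): 1:1 11:121  a_11=122
[q^12] f(12)=144,f(6)=36,f(4)=16,f(3)=9,f(2)=4,f(1)=1 ⇒ 210

50, 85, 91, 130, 122, 210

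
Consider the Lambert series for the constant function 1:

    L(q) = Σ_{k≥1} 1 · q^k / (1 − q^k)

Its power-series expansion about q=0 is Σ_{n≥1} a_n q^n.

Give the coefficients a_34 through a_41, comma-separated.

4, 4, 9, 2, 4, 4, 8, 2

[q^34] f(1)=1,f(2)=1,f(17)=1,f(34)=1 ⇒ 4
q^35  k|35↦f(k): 1:1 5:1 7:1 35:1  a_35=4
n=36: 1·36 2·18 3·12 4·9 6·6 9·4 12·3 18·2 36·1  f→[1+1+1+1+1+1+1+1+1]=9
d|37:{1,37}  Σf=1+1=2
n=38: 38·1 19·2 2·19 1·38  f→[1+1+1+1]=4
d|39:{39,13,3,1}  Σf=1+1+1+1=4
d|40:{40,20,10,8,5,4,2,1}  Σf=1+1+1+1+1+1+1+1=8
[q^41] f(41)=1,f(1)=1 ⇒ 2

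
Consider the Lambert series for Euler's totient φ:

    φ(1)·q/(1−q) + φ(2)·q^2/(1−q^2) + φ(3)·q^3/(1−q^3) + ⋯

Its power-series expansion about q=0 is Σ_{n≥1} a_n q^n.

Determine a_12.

n=12: 12·1 6·2 4·3 3·4 2·6 1·12  φ→[4+2+2+2+1+1]=12

a_12 = 12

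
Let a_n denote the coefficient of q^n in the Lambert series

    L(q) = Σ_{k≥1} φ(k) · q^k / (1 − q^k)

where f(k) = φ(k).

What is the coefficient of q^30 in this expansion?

d|30:{30,15,10,6,5,3,2,1}  Σφ=8+8+4+2+4+2+1+1=30

a_30 = 30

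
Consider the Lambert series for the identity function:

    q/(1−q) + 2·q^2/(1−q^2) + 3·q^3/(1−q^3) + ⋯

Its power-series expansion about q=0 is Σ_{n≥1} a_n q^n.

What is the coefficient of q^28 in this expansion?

d|28:{1,2,4,7,14,28}  Σf=1+2+4+7+14+28=56

a_28 = 56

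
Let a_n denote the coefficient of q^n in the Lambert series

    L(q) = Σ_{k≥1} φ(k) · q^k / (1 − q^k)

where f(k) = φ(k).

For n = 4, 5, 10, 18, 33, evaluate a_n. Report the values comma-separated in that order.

[q^4] φ(4)=2,φ(2)=1,φ(1)=1 ⇒ 4
d|5:{1,5}  Σφ=1+4=5
q^10  k|10↦φ(k): 10:4 5:4 2:1 1:1  a_10=10
[q^18] φ(1)=1,φ(2)=1,φ(3)=2,φ(6)=2,φ(9)=6,φ(18)=6 ⇒ 18
q^33  k|33↦φ(k): 33:20 11:10 3:2 1:1  a_33=33

4, 5, 10, 18, 33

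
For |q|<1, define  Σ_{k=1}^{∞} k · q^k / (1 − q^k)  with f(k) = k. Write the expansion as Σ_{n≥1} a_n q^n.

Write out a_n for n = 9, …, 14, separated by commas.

13, 18, 12, 28, 14, 24

[q^9] f(1)=1,f(3)=3,f(9)=9 ⇒ 13
q^10  k|10↦f(k): 10:10 5:5 2:2 1:1  a_10=18
[q^11] f(1)=1,f(11)=11 ⇒ 12
n=12: 1·12 2·6 3·4 4·3 6·2 12·1  f→[1+2+3+4+6+12]=28
q^13  k|13↦f(k): 1:1 13:13  a_13=14
d|14:{1,2,7,14}  Σf=1+2+7+14=24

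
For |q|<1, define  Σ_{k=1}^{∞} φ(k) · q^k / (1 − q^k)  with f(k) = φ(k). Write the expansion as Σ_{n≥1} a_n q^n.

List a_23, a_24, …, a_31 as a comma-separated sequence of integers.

[q^23] φ(1)=1,φ(23)=22 ⇒ 23
d|24:{1,2,3,4,6,8,12,24}  Σφ=1+1+2+2+2+4+4+8=24
d|25:{1,5,25}  Σφ=1+4+20=25
d|26:{1,2,13,26}  Σφ=1+1+12+12=26
q^27  k|27↦φ(k): 27:18 9:6 3:2 1:1  a_27=27
n=28: 28·1 14·2 7·4 4·7 2·14 1·28  φ→[12+6+6+2+1+1]=28
n=29: 1·29 29·1  φ→[1+28]=29
d|30:{1,2,3,5,6,10,15,30}  Σφ=1+1+2+4+2+4+8+8=30
d|31:{31,1}  Σφ=30+1=31

23, 24, 25, 26, 27, 28, 29, 30, 31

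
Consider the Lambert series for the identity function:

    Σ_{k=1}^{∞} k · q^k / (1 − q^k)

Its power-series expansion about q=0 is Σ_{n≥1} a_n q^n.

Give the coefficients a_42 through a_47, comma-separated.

96, 44, 84, 78, 72, 48

[q^42] f(42)=42,f(21)=21,f(14)=14,f(7)=7,f(6)=6,f(3)=3,f(2)=2,f(1)=1 ⇒ 96
n=43: 1·43 43·1  f→[1+43]=44
[q^44] f(44)=44,f(22)=22,f(11)=11,f(4)=4,f(2)=2,f(1)=1 ⇒ 84
d|45:{1,3,5,9,15,45}  Σf=1+3+5+9+15+45=78
d|46:{1,2,23,46}  Σf=1+2+23+46=72
q^47  k|47↦f(k): 47:47 1:1  a_47=48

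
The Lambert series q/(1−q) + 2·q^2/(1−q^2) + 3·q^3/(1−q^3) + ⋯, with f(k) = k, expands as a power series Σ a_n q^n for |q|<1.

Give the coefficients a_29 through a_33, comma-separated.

[q^29] f(29)=29,f(1)=1 ⇒ 30
q^30  k|30↦f(k): 1:1 2:2 3:3 5:5 6:6 10:10 15:15 30:30  a_30=72
q^31  k|31↦f(k): 31:31 1:1  a_31=32
[q^32] f(1)=1,f(2)=2,f(4)=4,f(8)=8,f(16)=16,f(32)=32 ⇒ 63
q^33  k|33↦f(k): 33:33 11:11 3:3 1:1  a_33=48

30, 72, 32, 63, 48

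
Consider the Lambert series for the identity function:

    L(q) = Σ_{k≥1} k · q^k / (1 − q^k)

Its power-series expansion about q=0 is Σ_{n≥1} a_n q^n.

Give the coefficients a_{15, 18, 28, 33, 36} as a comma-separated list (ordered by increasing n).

24, 39, 56, 48, 91

[q^15] f(1)=1,f(3)=3,f(5)=5,f(15)=15 ⇒ 24
q^18  k|18↦f(k): 18:18 9:9 6:6 3:3 2:2 1:1  a_18=39
q^28  k|28↦f(k): 1:1 2:2 4:4 7:7 14:14 28:28  a_28=56
q^33  k|33↦f(k): 1:1 3:3 11:11 33:33  a_33=48
[q^36] f(1)=1,f(2)=2,f(3)=3,f(4)=4,f(6)=6,f(9)=9,f(12)=12,f(18)=18,f(36)=36 ⇒ 91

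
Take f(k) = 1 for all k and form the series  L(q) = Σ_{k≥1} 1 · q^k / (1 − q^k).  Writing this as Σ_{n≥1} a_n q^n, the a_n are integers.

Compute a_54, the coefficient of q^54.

d|54:{54,27,18,9,6,3,2,1}  Σf=1+1+1+1+1+1+1+1=8

a_54 = 8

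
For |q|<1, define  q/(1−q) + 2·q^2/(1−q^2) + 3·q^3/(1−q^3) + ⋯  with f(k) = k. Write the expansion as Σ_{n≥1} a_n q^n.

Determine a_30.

n=30: 30·1 15·2 10·3 6·5 5·6 3·10 2·15 1·30  f→[30+15+10+6+5+3+2+1]=72

a_30 = 72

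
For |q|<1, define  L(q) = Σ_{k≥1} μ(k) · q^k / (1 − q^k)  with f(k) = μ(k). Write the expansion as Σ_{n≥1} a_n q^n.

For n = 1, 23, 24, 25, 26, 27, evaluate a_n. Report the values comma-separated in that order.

d|1:{1}  Σμ=1=1
d|23:{1,23}  Σμ=1+(-1)=0
n=24: 1·24 2·12 3·8 4·6 6·4 8·3 12·2 24·1  μ→[1+(-1)+(-1)+0+1+0+0+0]=0
q^25  k|25↦μ(k): 25:0 5:-1 1:1  a_25=0
n=26: 1·26 2·13 13·2 26·1  μ→[1+(-1)+(-1)+1]=0
[q^27] μ(27)=0,μ(9)=0,μ(3)=-1,μ(1)=1 ⇒ 0

1, 0, 0, 0, 0, 0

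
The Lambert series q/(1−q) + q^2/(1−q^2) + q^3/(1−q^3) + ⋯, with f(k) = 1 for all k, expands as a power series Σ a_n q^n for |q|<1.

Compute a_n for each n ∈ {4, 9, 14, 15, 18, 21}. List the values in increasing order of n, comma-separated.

q^4  k|4↦f(k): 4:1 2:1 1:1  a_4=3
d|9:{9,3,1}  Σf=1+1+1=3
[q^14] f(14)=1,f(7)=1,f(2)=1,f(1)=1 ⇒ 4
q^15  k|15↦f(k): 1:1 3:1 5:1 15:1  a_15=4
n=18: 1·18 2·9 3·6 6·3 9·2 18·1  f→[1+1+1+1+1+1]=6
[q^21] f(1)=1,f(3)=1,f(7)=1,f(21)=1 ⇒ 4

3, 3, 4, 4, 6, 4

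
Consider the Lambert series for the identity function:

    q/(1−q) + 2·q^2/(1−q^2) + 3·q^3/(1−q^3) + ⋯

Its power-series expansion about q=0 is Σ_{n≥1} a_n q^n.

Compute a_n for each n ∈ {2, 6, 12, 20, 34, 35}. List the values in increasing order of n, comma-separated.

d|2:{2,1}  Σf=2+1=3
[q^6] f(6)=6,f(3)=3,f(2)=2,f(1)=1 ⇒ 12
q^12  k|12↦f(k): 12:12 6:6 4:4 3:3 2:2 1:1  a_12=28
[q^20] f(1)=1,f(2)=2,f(4)=4,f(5)=5,f(10)=10,f(20)=20 ⇒ 42
n=34: 34·1 17·2 2·17 1·34  f→[34+17+2+1]=54
q^35  k|35↦f(k): 35:35 7:7 5:5 1:1  a_35=48

3, 12, 28, 42, 54, 48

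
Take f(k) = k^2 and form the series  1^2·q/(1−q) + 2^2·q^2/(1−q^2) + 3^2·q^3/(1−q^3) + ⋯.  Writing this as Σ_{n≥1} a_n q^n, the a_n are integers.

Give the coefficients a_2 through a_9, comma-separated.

5, 10, 21, 26, 50, 50, 85, 91

[q^2] f(2)=4,f(1)=1 ⇒ 5
[q^3] f(1)=1,f(3)=9 ⇒ 10
q^4  k|4↦f(k): 1:1 2:4 4:16  a_4=21
q^5  k|5↦f(k): 1:1 5:25  a_5=26
[q^6] f(1)=1,f(2)=4,f(3)=9,f(6)=36 ⇒ 50
[q^7] f(1)=1,f(7)=49 ⇒ 50
n=8: 8·1 4·2 2·4 1·8  f→[64+16+4+1]=85
d|9:{1,3,9}  Σf=1+9+81=91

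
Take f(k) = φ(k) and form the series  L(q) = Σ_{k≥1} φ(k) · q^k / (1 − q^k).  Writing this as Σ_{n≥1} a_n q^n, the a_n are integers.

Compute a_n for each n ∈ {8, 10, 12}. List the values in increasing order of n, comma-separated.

d|8:{8,4,2,1}  Σφ=4+2+1+1=8
q^10  k|10↦φ(k): 10:4 5:4 2:1 1:1  a_10=10
d|12:{1,2,3,4,6,12}  Σφ=1+1+2+2+2+4=12

8, 10, 12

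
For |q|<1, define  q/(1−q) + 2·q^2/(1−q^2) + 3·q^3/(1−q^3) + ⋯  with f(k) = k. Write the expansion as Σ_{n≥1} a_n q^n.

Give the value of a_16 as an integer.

n=16: 16·1 8·2 4·4 2·8 1·16  f→[16+8+4+2+1]=31

a_16 = 31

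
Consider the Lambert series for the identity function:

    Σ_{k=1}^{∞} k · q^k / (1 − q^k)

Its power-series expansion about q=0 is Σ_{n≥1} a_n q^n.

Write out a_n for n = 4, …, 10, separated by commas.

7, 6, 12, 8, 15, 13, 18

d|4:{1,2,4}  Σf=1+2+4=7
d|5:{5,1}  Σf=5+1=6
q^6  k|6↦f(k): 6:6 3:3 2:2 1:1  a_6=12
[q^7] f(1)=1,f(7)=7 ⇒ 8
n=8: 8·1 4·2 2·4 1·8  f→[8+4+2+1]=15
n=9: 9·1 3·3 1·9  f→[9+3+1]=13
n=10: 10·1 5·2 2·5 1·10  f→[10+5+2+1]=18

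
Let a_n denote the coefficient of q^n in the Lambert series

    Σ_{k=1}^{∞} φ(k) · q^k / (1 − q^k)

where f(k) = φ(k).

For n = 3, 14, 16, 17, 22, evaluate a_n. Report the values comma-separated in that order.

n=3: 1·3 3·1  φ→[1+2]=3
[q^14] φ(14)=6,φ(7)=6,φ(2)=1,φ(1)=1 ⇒ 14
d|16:{1,2,4,8,16}  Σφ=1+1+2+4+8=16
d|17:{17,1}  Σφ=16+1=17
q^22  k|22↦φ(k): 22:10 11:10 2:1 1:1  a_22=22

3, 14, 16, 17, 22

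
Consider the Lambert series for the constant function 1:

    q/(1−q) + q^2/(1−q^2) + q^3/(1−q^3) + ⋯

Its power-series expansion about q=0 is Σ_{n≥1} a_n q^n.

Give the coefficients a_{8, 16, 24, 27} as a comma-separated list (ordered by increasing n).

q^8  k|8↦f(k): 8:1 4:1 2:1 1:1  a_8=4
q^16  k|16↦f(k): 16:1 8:1 4:1 2:1 1:1  a_16=5
n=24: 24·1 12·2 8·3 6·4 4·6 3·8 2·12 1·24  f→[1+1+1+1+1+1+1+1]=8
d|27:{1,3,9,27}  Σf=1+1+1+1=4

4, 5, 8, 4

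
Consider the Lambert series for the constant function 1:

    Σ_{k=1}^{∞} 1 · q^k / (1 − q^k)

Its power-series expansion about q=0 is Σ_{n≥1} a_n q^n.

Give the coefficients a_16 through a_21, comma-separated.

n=16: 1·16 2·8 4·4 8·2 16·1  f→[1+1+1+1+1]=5
d|17:{17,1}  Σf=1+1=2
d|18:{18,9,6,3,2,1}  Σf=1+1+1+1+1+1=6
n=19: 1·19 19·1  f→[1+1]=2
d|20:{20,10,5,4,2,1}  Σf=1+1+1+1+1+1=6
d|21:{21,7,3,1}  Σf=1+1+1+1=4

5, 2, 6, 2, 6, 4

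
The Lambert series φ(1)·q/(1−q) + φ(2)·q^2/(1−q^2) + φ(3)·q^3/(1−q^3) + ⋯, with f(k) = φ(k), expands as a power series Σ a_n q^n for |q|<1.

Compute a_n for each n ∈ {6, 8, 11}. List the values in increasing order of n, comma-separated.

q^6  k|6↦φ(k): 1:1 2:1 3:2 6:2  a_6=6
q^8  k|8↦φ(k): 1:1 2:1 4:2 8:4  a_8=8
q^11  k|11↦φ(k): 11:10 1:1  a_11=11

6, 8, 11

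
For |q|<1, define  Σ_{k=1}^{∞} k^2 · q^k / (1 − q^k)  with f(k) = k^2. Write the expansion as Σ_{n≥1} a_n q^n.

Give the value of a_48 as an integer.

q^48  k|48↦f(k): 48:2304 24:576 16:256 12:144 8:64 6:36 4:16 3:9 2:4 1:1  a_48=3410

a_48 = 3410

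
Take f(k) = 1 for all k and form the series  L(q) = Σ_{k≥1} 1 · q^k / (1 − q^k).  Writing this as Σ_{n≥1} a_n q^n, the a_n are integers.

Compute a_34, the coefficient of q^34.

a_34 = 4

q^34  k|34↦f(k): 1:1 2:1 17:1 34:1  a_34=4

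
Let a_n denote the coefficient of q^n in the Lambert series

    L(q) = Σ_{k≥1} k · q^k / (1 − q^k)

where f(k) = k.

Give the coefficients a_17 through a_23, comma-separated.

18, 39, 20, 42, 32, 36, 24

[q^17] f(1)=1,f(17)=17 ⇒ 18
d|18:{18,9,6,3,2,1}  Σf=18+9+6+3+2+1=39
n=19: 1·19 19·1  f→[1+19]=20
n=20: 20·1 10·2 5·4 4·5 2·10 1·20  f→[20+10+5+4+2+1]=42
q^21  k|21↦f(k): 21:21 7:7 3:3 1:1  a_21=32
d|22:{1,2,11,22}  Σf=1+2+11+22=36
d|23:{23,1}  Σf=23+1=24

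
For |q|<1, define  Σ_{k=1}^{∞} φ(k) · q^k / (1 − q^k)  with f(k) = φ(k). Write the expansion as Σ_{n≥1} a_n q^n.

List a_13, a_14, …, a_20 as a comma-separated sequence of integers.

n=13: 1·13 13·1  φ→[1+12]=13
n=14: 1·14 2·7 7·2 14·1  φ→[1+1+6+6]=14
q^15  k|15↦φ(k): 15:8 5:4 3:2 1:1  a_15=15
d|16:{1,2,4,8,16}  Σφ=1+1+2+4+8=16
[q^17] φ(17)=16,φ(1)=1 ⇒ 17
n=18: 1·18 2·9 3·6 6·3 9·2 18·1  φ→[1+1+2+2+6+6]=18
[q^19] φ(19)=18,φ(1)=1 ⇒ 19
n=20: 1·20 2·10 4·5 5·4 10·2 20·1  φ→[1+1+2+4+4+8]=20

13, 14, 15, 16, 17, 18, 19, 20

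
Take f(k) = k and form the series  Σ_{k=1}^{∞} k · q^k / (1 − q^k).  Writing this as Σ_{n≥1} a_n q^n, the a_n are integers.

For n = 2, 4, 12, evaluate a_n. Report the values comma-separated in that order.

n=2: 1·2 2·1  f→[1+2]=3
n=4: 4·1 2·2 1·4  f→[4+2+1]=7
[q^12] f(12)=12,f(6)=6,f(4)=4,f(3)=3,f(2)=2,f(1)=1 ⇒ 28

3, 7, 28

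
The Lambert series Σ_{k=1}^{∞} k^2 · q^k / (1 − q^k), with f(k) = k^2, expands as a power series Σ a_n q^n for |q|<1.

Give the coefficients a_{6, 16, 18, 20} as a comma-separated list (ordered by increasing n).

n=6: 6·1 3·2 2·3 1·6  f→[36+9+4+1]=50
q^16  k|16↦f(k): 1:1 2:4 4:16 8:64 16:256  a_16=341
q^18  k|18↦f(k): 18:324 9:81 6:36 3:9 2:4 1:1  a_18=455
q^20  k|20↦f(k): 20:400 10:100 5:25 4:16 2:4 1:1  a_20=546

50, 341, 455, 546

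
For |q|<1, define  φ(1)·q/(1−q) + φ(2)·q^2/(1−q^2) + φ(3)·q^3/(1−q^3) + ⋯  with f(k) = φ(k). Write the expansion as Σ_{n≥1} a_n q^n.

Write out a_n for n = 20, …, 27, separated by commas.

[q^20] φ(1)=1,φ(2)=1,φ(4)=2,φ(5)=4,φ(10)=4,φ(20)=8 ⇒ 20
[q^21] φ(1)=1,φ(3)=2,φ(7)=6,φ(21)=12 ⇒ 21
q^22  k|22↦φ(k): 1:1 2:1 11:10 22:10  a_22=22
n=23: 23·1 1·23  φ→[22+1]=23
d|24:{1,2,3,4,6,8,12,24}  Σφ=1+1+2+2+2+4+4+8=24
[q^25] φ(1)=1,φ(5)=4,φ(25)=20 ⇒ 25
[q^26] φ(26)=12,φ(13)=12,φ(2)=1,φ(1)=1 ⇒ 26
n=27: 1·27 3·9 9·3 27·1  φ→[1+2+6+18]=27

20, 21, 22, 23, 24, 25, 26, 27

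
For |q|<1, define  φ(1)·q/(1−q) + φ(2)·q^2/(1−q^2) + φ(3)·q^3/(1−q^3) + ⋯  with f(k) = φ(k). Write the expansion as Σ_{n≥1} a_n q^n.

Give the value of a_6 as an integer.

d|6:{6,3,2,1}  Σφ=2+2+1+1=6

a_6 = 6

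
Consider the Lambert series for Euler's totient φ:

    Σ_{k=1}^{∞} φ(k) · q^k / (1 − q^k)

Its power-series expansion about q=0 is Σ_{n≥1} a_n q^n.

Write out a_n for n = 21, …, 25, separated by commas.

[q^21] φ(1)=1,φ(3)=2,φ(7)=6,φ(21)=12 ⇒ 21
n=22: 22·1 11·2 2·11 1·22  φ→[10+10+1+1]=22
q^23  k|23↦φ(k): 1:1 23:22  a_23=23
[q^24] φ(1)=1,φ(2)=1,φ(3)=2,φ(4)=2,φ(6)=2,φ(8)=4,φ(12)=4,φ(24)=8 ⇒ 24
q^25  k|25↦φ(k): 25:20 5:4 1:1  a_25=25

21, 22, 23, 24, 25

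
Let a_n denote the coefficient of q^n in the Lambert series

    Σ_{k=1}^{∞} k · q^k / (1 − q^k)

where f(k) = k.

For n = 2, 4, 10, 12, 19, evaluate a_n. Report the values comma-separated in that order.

3, 7, 18, 28, 20

d|2:{2,1}  Σf=2+1=3
[q^4] f(4)=4,f(2)=2,f(1)=1 ⇒ 7
[q^10] f(10)=10,f(5)=5,f(2)=2,f(1)=1 ⇒ 18
d|12:{1,2,3,4,6,12}  Σf=1+2+3+4+6+12=28
[q^19] f(19)=19,f(1)=1 ⇒ 20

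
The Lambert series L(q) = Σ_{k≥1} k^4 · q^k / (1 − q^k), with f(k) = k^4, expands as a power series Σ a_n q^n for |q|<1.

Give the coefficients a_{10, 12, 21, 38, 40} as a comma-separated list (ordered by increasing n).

10642, 22386, 196964, 2215474, 2734994

[q^10] f(1)=1,f(2)=16,f(5)=625,f(10)=10000 ⇒ 10642
d|12:{12,6,4,3,2,1}  Σf=20736+1296+256+81+16+1=22386
q^21  k|21↦f(k): 1:1 3:81 7:2401 21:194481  a_21=196964
[q^38] f(38)=2085136,f(19)=130321,f(2)=16,f(1)=1 ⇒ 2215474
q^40  k|40↦f(k): 40:2560000 20:160000 10:10000 8:4096 5:625 4:256 2:16 1:1  a_40=2734994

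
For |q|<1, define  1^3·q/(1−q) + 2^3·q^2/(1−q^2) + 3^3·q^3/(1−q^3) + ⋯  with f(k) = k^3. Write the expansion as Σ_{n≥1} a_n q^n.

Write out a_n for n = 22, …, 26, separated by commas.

11988, 12168, 16380, 15751, 19782

d|22:{1,2,11,22}  Σf=1+8+1331+10648=11988
[q^23] f(1)=1,f(23)=12167 ⇒ 12168
q^24  k|24↦f(k): 1:1 2:8 3:27 4:64 6:216 8:512 12:1728 24:13824  a_24=16380
d|25:{1,5,25}  Σf=1+125+15625=15751
n=26: 26·1 13·2 2·13 1·26  f→[17576+2197+8+1]=19782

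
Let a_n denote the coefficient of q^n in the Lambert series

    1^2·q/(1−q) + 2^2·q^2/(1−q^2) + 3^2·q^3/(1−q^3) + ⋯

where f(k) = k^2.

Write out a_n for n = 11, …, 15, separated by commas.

122, 210, 170, 250, 260

[q^11] f(11)=121,f(1)=1 ⇒ 122
d|12:{12,6,4,3,2,1}  Σf=144+36+16+9+4+1=210
n=13: 1·13 13·1  f→[1+169]=170
d|14:{14,7,2,1}  Σf=196+49+4+1=250
q^15  k|15↦f(k): 15:225 5:25 3:9 1:1  a_15=260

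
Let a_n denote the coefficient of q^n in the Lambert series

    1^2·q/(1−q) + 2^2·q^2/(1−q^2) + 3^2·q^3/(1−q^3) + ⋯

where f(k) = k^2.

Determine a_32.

a_32 = 1365

n=32: 1·32 2·16 4·8 8·4 16·2 32·1  f→[1+4+16+64+256+1024]=1365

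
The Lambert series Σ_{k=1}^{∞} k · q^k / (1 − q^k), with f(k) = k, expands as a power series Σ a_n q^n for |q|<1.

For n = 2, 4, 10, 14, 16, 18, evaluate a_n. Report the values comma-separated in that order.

d|2:{1,2}  Σf=1+2=3
n=4: 4·1 2·2 1·4  f→[4+2+1]=7
[q^10] f(1)=1,f(2)=2,f(5)=5,f(10)=10 ⇒ 18
n=14: 14·1 7·2 2·7 1·14  f→[14+7+2+1]=24
[q^16] f(16)=16,f(8)=8,f(4)=4,f(2)=2,f(1)=1 ⇒ 31
n=18: 1·18 2·9 3·6 6·3 9·2 18·1  f→[1+2+3+6+9+18]=39

3, 7, 18, 24, 31, 39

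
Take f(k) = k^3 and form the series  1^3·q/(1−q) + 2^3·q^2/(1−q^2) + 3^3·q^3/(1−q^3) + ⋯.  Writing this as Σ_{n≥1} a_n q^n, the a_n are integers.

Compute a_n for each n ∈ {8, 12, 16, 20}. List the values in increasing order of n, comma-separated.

[q^8] f(1)=1,f(2)=8,f(4)=64,f(8)=512 ⇒ 585
[q^12] f(1)=1,f(2)=8,f(3)=27,f(4)=64,f(6)=216,f(12)=1728 ⇒ 2044
n=16: 1·16 2·8 4·4 8·2 16·1  f→[1+8+64+512+4096]=4681
n=20: 1·20 2·10 4·5 5·4 10·2 20·1  f→[1+8+64+125+1000+8000]=9198

585, 2044, 4681, 9198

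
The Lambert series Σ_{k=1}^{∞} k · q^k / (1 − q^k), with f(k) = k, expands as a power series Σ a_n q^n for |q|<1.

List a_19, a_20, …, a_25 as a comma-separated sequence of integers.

20, 42, 32, 36, 24, 60, 31

d|19:{1,19}  Σf=1+19=20
[q^20] f(1)=1,f(2)=2,f(4)=4,f(5)=5,f(10)=10,f(20)=20 ⇒ 42
n=21: 1·21 3·7 7·3 21·1  f→[1+3+7+21]=32
q^22  k|22↦f(k): 1:1 2:2 11:11 22:22  a_22=36
q^23  k|23↦f(k): 23:23 1:1  a_23=24
q^24  k|24↦f(k): 1:1 2:2 3:3 4:4 6:6 8:8 12:12 24:24  a_24=60
q^25  k|25↦f(k): 25:25 5:5 1:1  a_25=31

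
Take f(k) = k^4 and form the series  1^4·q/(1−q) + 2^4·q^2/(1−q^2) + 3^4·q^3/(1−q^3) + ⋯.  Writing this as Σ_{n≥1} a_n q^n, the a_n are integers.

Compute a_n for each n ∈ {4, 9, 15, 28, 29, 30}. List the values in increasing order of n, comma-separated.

273, 6643, 51332, 655746, 707282, 872644

[q^4] f(1)=1,f(2)=16,f(4)=256 ⇒ 273
n=9: 9·1 3·3 1·9  f→[6561+81+1]=6643
d|15:{1,3,5,15}  Σf=1+81+625+50625=51332
d|28:{28,14,7,4,2,1}  Σf=614656+38416+2401+256+16+1=655746
d|29:{1,29}  Σf=1+707281=707282
n=30: 1·30 2·15 3·10 5·6 6·5 10·3 15·2 30·1  f→[1+16+81+625+1296+10000+50625+810000]=872644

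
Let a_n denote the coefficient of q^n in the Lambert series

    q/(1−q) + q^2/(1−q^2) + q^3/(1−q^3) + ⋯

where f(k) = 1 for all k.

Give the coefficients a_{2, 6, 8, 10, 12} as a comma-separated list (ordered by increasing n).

2, 4, 4, 4, 6

q^2  k|2↦f(k): 1:1 2:1  a_2=2
n=6: 1·6 2·3 3·2 6·1  f→[1+1+1+1]=4
n=8: 8·1 4·2 2·4 1·8  f→[1+1+1+1]=4
q^10  k|10↦f(k): 1:1 2:1 5:1 10:1  a_10=4
d|12:{1,2,3,4,6,12}  Σf=1+1+1+1+1+1=6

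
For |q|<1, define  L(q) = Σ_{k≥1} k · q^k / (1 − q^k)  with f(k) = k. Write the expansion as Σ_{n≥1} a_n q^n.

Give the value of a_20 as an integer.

[q^20] f(1)=1,f(2)=2,f(4)=4,f(5)=5,f(10)=10,f(20)=20 ⇒ 42

a_20 = 42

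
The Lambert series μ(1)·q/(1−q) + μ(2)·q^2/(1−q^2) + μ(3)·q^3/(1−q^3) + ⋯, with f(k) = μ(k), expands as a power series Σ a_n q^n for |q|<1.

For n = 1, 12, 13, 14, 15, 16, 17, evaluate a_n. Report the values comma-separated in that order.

1, 0, 0, 0, 0, 0, 0

d|1:{1}  Σμ=1=1
[q^12] μ(12)=0,μ(6)=1,μ(4)=0,μ(3)=-1,μ(2)=-1,μ(1)=1 ⇒ 0
n=13: 1·13 13·1  μ→[1+(-1)]=0
[q^14] μ(1)=1,μ(2)=-1,μ(7)=-1,μ(14)=1 ⇒ 0
d|15:{1,3,5,15}  Σμ=1+(-1)+(-1)+1=0
q^16  k|16↦μ(k): 1:1 2:-1 4:0 8:0 16:0  a_16=0
[q^17] μ(17)=-1,μ(1)=1 ⇒ 0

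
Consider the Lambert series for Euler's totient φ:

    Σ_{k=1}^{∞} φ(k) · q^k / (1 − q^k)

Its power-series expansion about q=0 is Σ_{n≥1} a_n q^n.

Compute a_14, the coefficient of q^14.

q^14  k|14↦φ(k): 1:1 2:1 7:6 14:6  a_14=14

a_14 = 14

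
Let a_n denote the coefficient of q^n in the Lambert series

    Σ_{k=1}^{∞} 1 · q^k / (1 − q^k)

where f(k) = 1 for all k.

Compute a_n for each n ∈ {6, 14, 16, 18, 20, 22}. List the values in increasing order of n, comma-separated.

q^6  k|6↦f(k): 1:1 2:1 3:1 6:1  a_6=4
d|14:{14,7,2,1}  Σf=1+1+1+1=4
d|16:{1,2,4,8,16}  Σf=1+1+1+1+1=5
d|18:{18,9,6,3,2,1}  Σf=1+1+1+1+1+1=6
[q^20] f(20)=1,f(10)=1,f(5)=1,f(4)=1,f(2)=1,f(1)=1 ⇒ 6
d|22:{22,11,2,1}  Σf=1+1+1+1=4

4, 4, 5, 6, 6, 4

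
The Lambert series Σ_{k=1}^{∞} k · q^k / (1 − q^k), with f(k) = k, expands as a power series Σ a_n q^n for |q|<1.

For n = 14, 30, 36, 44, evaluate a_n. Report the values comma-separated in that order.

n=14: 1·14 2·7 7·2 14·1  f→[1+2+7+14]=24
[q^30] f(1)=1,f(2)=2,f(3)=3,f(5)=5,f(6)=6,f(10)=10,f(15)=15,f(30)=30 ⇒ 72
n=36: 36·1 18·2 12·3 9·4 6·6 4·9 3·12 2·18 1·36  f→[36+18+12+9+6+4+3+2+1]=91
d|44:{44,22,11,4,2,1}  Σf=44+22+11+4+2+1=84

24, 72, 91, 84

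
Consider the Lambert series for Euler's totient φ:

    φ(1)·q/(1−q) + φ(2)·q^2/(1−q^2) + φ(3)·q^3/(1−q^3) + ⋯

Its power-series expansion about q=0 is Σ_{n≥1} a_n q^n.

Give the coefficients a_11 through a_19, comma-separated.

n=11: 1·11 11·1  φ→[1+10]=11
[q^12] φ(12)=4,φ(6)=2,φ(4)=2,φ(3)=2,φ(2)=1,φ(1)=1 ⇒ 12
d|13:{1,13}  Σφ=1+12=13
n=14: 14·1 7·2 2·7 1·14  φ→[6+6+1+1]=14
[q^15] φ(15)=8,φ(5)=4,φ(3)=2,φ(1)=1 ⇒ 15
q^16  k|16↦φ(k): 1:1 2:1 4:2 8:4 16:8  a_16=16
n=17: 17·1 1·17  φ→[16+1]=17
q^18  k|18↦φ(k): 18:6 9:6 6:2 3:2 2:1 1:1  a_18=18
d|19:{19,1}  Σφ=18+1=19

11, 12, 13, 14, 15, 16, 17, 18, 19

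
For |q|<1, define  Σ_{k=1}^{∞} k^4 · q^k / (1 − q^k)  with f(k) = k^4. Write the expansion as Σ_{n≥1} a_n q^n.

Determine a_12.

a_12 = 22386

[q^12] f(1)=1,f(2)=16,f(3)=81,f(4)=256,f(6)=1296,f(12)=20736 ⇒ 22386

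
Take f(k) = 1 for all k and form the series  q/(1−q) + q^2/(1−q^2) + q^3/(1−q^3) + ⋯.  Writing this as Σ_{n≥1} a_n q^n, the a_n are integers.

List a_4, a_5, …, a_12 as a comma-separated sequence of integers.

n=4: 4·1 2·2 1·4  f→[1+1+1]=3
d|5:{1,5}  Σf=1+1=2
d|6:{6,3,2,1}  Σf=1+1+1+1=4
[q^7] f(7)=1,f(1)=1 ⇒ 2
q^8  k|8↦f(k): 8:1 4:1 2:1 1:1  a_8=4
n=9: 9·1 3·3 1·9  f→[1+1+1]=3
d|10:{1,2,5,10}  Σf=1+1+1+1=4
[q^11] f(1)=1,f(11)=1 ⇒ 2
[q^12] f(12)=1,f(6)=1,f(4)=1,f(3)=1,f(2)=1,f(1)=1 ⇒ 6

3, 2, 4, 2, 4, 3, 4, 2, 6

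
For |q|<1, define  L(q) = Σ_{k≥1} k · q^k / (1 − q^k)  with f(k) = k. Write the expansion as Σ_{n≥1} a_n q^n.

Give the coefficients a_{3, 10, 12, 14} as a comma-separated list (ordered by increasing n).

4, 18, 28, 24

[q^3] f(1)=1,f(3)=3 ⇒ 4
d|10:{10,5,2,1}  Σf=10+5+2+1=18
n=12: 12·1 6·2 4·3 3·4 2·6 1·12  f→[12+6+4+3+2+1]=28
d|14:{1,2,7,14}  Σf=1+2+7+14=24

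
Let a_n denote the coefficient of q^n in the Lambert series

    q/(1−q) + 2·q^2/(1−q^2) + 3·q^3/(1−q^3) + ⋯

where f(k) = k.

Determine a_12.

a_12 = 28

n=12: 1·12 2·6 3·4 4·3 6·2 12·1  f→[1+2+3+4+6+12]=28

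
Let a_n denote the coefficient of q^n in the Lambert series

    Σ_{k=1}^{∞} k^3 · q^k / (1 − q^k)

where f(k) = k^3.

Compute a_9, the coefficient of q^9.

a_9 = 757

[q^9] f(9)=729,f(3)=27,f(1)=1 ⇒ 757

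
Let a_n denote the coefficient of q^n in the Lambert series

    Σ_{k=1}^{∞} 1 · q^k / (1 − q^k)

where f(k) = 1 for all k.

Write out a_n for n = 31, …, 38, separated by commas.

2, 6, 4, 4, 4, 9, 2, 4

d|31:{31,1}  Σf=1+1=2
d|32:{1,2,4,8,16,32}  Σf=1+1+1+1+1+1=6
[q^33] f(33)=1,f(11)=1,f(3)=1,f(1)=1 ⇒ 4
n=34: 1·34 2·17 17·2 34·1  f→[1+1+1+1]=4
d|35:{35,7,5,1}  Σf=1+1+1+1=4
n=36: 1·36 2·18 3·12 4·9 6·6 9·4 12·3 18·2 36·1  f→[1+1+1+1+1+1+1+1+1]=9
d|37:{1,37}  Σf=1+1=2
q^38  k|38↦f(k): 1:1 2:1 19:1 38:1  a_38=4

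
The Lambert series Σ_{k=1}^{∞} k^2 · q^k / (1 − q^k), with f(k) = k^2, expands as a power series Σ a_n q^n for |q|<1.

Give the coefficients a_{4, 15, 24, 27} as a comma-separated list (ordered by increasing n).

d|4:{4,2,1}  Σf=16+4+1=21
q^15  k|15↦f(k): 15:225 5:25 3:9 1:1  a_15=260
d|24:{24,12,8,6,4,3,2,1}  Σf=576+144+64+36+16+9+4+1=850
q^27  k|27↦f(k): 27:729 9:81 3:9 1:1  a_27=820

21, 260, 850, 820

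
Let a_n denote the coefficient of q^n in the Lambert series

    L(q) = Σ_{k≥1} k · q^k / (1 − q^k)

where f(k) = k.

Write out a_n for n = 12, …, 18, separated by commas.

q^12  k|12↦f(k): 1:1 2:2 3:3 4:4 6:6 12:12  a_12=28
[q^13] f(1)=1,f(13)=13 ⇒ 14
n=14: 1·14 2·7 7·2 14·1  f→[1+2+7+14]=24
[q^15] f(1)=1,f(3)=3,f(5)=5,f(15)=15 ⇒ 24
q^16  k|16↦f(k): 1:1 2:2 4:4 8:8 16:16  a_16=31
q^17  k|17↦f(k): 17:17 1:1  a_17=18
d|18:{18,9,6,3,2,1}  Σf=18+9+6+3+2+1=39

28, 14, 24, 24, 31, 18, 39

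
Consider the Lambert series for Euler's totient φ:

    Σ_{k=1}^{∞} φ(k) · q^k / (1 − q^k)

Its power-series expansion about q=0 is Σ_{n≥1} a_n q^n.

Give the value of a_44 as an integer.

d|44:{44,22,11,4,2,1}  Σφ=20+10+10+2+1+1=44

a_44 = 44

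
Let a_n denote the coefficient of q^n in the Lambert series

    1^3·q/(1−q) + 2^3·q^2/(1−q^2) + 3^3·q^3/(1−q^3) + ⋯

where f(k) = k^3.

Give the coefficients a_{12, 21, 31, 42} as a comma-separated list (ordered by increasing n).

n=12: 12·1 6·2 4·3 3·4 2·6 1·12  f→[1728+216+64+27+8+1]=2044
q^21  k|21↦f(k): 21:9261 7:343 3:27 1:1  a_21=9632
d|31:{1,31}  Σf=1+29791=29792
n=42: 42·1 21·2 14·3 7·6 6·7 3·14 2·21 1·42  f→[74088+9261+2744+343+216+27+8+1]=86688

2044, 9632, 29792, 86688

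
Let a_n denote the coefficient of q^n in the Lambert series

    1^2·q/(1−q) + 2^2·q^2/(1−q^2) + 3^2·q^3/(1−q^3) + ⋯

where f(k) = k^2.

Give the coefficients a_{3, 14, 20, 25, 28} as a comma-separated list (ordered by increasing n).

d|3:{3,1}  Σf=9+1=10
q^14  k|14↦f(k): 1:1 2:4 7:49 14:196  a_14=250
[q^20] f(20)=400,f(10)=100,f(5)=25,f(4)=16,f(2)=4,f(1)=1 ⇒ 546
q^25  k|25↦f(k): 1:1 5:25 25:625  a_25=651
q^28  k|28↦f(k): 1:1 2:4 4:16 7:49 14:196 28:784  a_28=1050

10, 250, 546, 651, 1050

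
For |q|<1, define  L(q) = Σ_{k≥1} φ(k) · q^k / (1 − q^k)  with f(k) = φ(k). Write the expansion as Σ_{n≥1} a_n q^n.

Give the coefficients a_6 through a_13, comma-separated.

[q^6] φ(1)=1,φ(2)=1,φ(3)=2,φ(6)=2 ⇒ 6
[q^7] φ(7)=6,φ(1)=1 ⇒ 7
n=8: 1·8 2·4 4·2 8·1  φ→[1+1+2+4]=8
n=9: 9·1 3·3 1·9  φ→[6+2+1]=9
[q^10] φ(10)=4,φ(5)=4,φ(2)=1,φ(1)=1 ⇒ 10
[q^11] φ(1)=1,φ(11)=10 ⇒ 11
d|12:{12,6,4,3,2,1}  Σφ=4+2+2+2+1+1=12
q^13  k|13↦φ(k): 1:1 13:12  a_13=13

6, 7, 8, 9, 10, 11, 12, 13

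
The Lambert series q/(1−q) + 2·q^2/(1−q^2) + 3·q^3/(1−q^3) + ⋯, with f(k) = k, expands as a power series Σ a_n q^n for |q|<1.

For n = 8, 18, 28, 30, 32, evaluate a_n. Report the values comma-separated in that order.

15, 39, 56, 72, 63

d|8:{8,4,2,1}  Σf=8+4+2+1=15
n=18: 1·18 2·9 3·6 6·3 9·2 18·1  f→[1+2+3+6+9+18]=39
d|28:{1,2,4,7,14,28}  Σf=1+2+4+7+14+28=56
[q^30] f(1)=1,f(2)=2,f(3)=3,f(5)=5,f(6)=6,f(10)=10,f(15)=15,f(30)=30 ⇒ 72
d|32:{32,16,8,4,2,1}  Σf=32+16+8+4+2+1=63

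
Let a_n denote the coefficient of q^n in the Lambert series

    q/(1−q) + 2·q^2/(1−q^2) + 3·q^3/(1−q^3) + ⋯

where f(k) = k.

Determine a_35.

q^35  k|35↦f(k): 1:1 5:5 7:7 35:35  a_35=48

a_35 = 48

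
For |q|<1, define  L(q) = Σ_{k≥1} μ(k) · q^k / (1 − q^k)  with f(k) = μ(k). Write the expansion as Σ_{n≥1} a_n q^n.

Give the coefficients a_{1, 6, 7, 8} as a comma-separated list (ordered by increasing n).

1, 0, 0, 0

d|1:{1}  Σμ=1=1
[q^6] μ(1)=1,μ(2)=-1,μ(3)=-1,μ(6)=1 ⇒ 0
n=7: 7·1 1·7  μ→[(-1)+1]=0
n=8: 8·1 4·2 2·4 1·8  μ→[0+0+(-1)+1]=0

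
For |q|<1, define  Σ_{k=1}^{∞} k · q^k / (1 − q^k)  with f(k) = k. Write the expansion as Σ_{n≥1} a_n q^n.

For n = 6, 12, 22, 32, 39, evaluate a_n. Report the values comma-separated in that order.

12, 28, 36, 63, 56

d|6:{1,2,3,6}  Σf=1+2+3+6=12
d|12:{12,6,4,3,2,1}  Σf=12+6+4+3+2+1=28
n=22: 22·1 11·2 2·11 1·22  f→[22+11+2+1]=36
n=32: 1·32 2·16 4·8 8·4 16·2 32·1  f→[1+2+4+8+16+32]=63
[q^39] f(39)=39,f(13)=13,f(3)=3,f(1)=1 ⇒ 56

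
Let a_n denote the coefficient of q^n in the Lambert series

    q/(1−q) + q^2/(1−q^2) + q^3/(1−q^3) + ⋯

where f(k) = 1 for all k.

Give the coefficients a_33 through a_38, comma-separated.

4, 4, 4, 9, 2, 4

n=33: 1·33 3·11 11·3 33·1  f→[1+1+1+1]=4
[q^34] f(34)=1,f(17)=1,f(2)=1,f(1)=1 ⇒ 4
n=35: 35·1 7·5 5·7 1·35  f→[1+1+1+1]=4
q^36  k|36↦f(k): 1:1 2:1 3:1 4:1 6:1 9:1 12:1 18:1 36:1  a_36=9
q^37  k|37↦f(k): 1:1 37:1  a_37=2
n=38: 1·38 2·19 19·2 38·1  f→[1+1+1+1]=4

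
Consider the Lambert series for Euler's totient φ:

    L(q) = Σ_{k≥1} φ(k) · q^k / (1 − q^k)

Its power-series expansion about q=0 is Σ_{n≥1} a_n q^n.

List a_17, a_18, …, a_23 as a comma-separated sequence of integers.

d|17:{1,17}  Σφ=1+16=17
n=18: 18·1 9·2 6·3 3·6 2·9 1·18  φ→[6+6+2+2+1+1]=18
d|19:{19,1}  Σφ=18+1=19
[q^20] φ(1)=1,φ(2)=1,φ(4)=2,φ(5)=4,φ(10)=4,φ(20)=8 ⇒ 20
q^21  k|21↦φ(k): 21:12 7:6 3:2 1:1  a_21=21
n=22: 22·1 11·2 2·11 1·22  φ→[10+10+1+1]=22
[q^23] φ(23)=22,φ(1)=1 ⇒ 23

17, 18, 19, 20, 21, 22, 23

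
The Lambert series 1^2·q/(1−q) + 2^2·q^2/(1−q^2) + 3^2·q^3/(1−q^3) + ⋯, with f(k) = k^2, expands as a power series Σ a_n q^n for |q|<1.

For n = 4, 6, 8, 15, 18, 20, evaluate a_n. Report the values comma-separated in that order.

q^4  k|4↦f(k): 4:16 2:4 1:1  a_4=21
d|6:{1,2,3,6}  Σf=1+4+9+36=50
q^8  k|8↦f(k): 1:1 2:4 4:16 8:64  a_8=85
[q^15] f(1)=1,f(3)=9,f(5)=25,f(15)=225 ⇒ 260
n=18: 18·1 9·2 6·3 3·6 2·9 1·18  f→[324+81+36+9+4+1]=455
q^20  k|20↦f(k): 1:1 2:4 4:16 5:25 10:100 20:400  a_20=546

21, 50, 85, 260, 455, 546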